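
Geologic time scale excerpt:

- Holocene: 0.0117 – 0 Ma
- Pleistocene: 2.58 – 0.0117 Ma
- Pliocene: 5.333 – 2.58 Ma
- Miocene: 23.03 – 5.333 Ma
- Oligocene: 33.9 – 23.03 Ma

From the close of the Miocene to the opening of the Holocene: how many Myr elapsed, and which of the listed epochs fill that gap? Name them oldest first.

5.3213 million years; Pliocene, Pleistocene

The Miocene closes at 5.333 Ma and the Holocene opens at 0.0117 Ma, so the interval is 5.333 − 0.0117 = 5.3213 Myr.
An epoch fits inside if it starts at or after 5.333 Ma and ends at or before 0.0117 Ma; oldest first that gives Pliocene, Pleistocene.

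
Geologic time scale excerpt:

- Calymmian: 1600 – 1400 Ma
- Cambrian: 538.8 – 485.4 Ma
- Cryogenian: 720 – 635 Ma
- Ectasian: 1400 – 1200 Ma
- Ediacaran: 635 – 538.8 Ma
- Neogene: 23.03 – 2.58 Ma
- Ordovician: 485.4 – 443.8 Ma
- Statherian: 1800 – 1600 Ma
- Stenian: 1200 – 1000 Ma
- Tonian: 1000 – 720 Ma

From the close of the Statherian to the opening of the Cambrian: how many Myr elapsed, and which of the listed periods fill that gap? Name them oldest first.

1061.2 million years; Calymmian, Ectasian, Stenian, Tonian, Cryogenian, Ediacaran

The Statherian closes at 1600 Ma and the Cambrian opens at 538.8 Ma, so the interval is 1600 − 538.8 = 1061.2 Myr.
A period fits inside if it starts at or after 1600 Ma and ends at or before 538.8 Ma; oldest first that gives Calymmian, Ectasian, Stenian, Tonian, Cryogenian, Ediacaran.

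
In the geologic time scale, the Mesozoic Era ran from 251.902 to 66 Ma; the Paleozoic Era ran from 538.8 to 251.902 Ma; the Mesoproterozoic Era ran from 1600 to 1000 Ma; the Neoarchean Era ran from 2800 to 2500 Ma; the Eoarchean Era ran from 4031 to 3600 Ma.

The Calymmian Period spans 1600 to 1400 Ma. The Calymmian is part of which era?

Mesoproterozoic

The Calymmian (1600–1400 Ma) lies entirely within 1600–1000 Ma, the Mesoproterozoic Era.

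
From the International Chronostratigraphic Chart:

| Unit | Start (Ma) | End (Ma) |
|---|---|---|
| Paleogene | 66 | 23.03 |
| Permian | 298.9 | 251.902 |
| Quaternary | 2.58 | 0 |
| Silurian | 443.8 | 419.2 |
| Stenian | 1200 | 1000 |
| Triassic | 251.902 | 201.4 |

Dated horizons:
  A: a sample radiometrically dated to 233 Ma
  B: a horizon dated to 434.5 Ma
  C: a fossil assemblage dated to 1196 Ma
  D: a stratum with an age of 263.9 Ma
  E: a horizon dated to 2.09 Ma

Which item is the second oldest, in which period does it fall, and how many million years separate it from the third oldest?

Larger Ma means older, so oldest first: C 1196 > B 434.5 > D 263.9 > A 233 > E 2.09.
Counting 2 along gives B (434.5 Ma); the excerpt puts that inside the Silurian, 443.8–419.2 Ma.
Next in line is D (263.9 Ma), and 434.5 − 263.9 = 170.6 Myr.

B, in the Silurian; 170.6 million years to D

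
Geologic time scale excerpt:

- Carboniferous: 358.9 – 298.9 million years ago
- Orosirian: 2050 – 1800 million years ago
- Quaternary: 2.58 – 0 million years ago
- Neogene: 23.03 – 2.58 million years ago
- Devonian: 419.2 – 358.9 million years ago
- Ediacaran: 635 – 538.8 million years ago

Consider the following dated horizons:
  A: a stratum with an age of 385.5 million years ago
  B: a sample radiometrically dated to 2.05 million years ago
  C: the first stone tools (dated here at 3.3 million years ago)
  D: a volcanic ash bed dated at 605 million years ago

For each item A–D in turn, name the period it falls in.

A — Devonian; B — Quaternary; C — Neogene; D — Ediacaran

A: 385.5 Ma lies in 419.2–358.9 Ma, so Devonian.
B: 2.05 Ma lies in 2.58–0 Ma, so Quaternary.
C: 3.3 Ma lies in 23.03–2.58 Ma, so Neogene.
D: 605 Ma lies in 635–538.8 Ma, so Ediacaran.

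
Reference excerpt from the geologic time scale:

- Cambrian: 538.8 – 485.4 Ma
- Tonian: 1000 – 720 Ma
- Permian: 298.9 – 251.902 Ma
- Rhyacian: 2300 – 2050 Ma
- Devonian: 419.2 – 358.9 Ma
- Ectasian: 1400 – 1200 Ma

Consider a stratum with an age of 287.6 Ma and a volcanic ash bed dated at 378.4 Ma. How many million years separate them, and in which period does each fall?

Elapsed time: 378.4 − 287.6 = 90.8 Myr.
287.6 Ma lies within 298.9–251.902 Ma: Permian.
378.4 Ma lies within 419.2–358.9 Ma: Devonian.

90.8 million years apart; the first in the Permian, the second in the Devonian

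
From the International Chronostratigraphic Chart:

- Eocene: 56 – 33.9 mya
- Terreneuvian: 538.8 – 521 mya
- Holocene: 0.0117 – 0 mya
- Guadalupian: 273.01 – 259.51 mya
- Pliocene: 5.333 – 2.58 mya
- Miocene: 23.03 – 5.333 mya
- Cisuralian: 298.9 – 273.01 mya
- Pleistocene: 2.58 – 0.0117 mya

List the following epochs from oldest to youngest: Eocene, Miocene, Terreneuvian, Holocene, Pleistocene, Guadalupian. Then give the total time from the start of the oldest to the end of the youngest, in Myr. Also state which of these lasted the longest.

Start ages (Ma): Terreneuvian 538.8, Guadalupian 273.01, Eocene 56, Miocene 23.03, Pleistocene 2.58, Holocene 0.0117.
Ordered oldest to youngest: Terreneuvian, Guadalupian, Eocene, Miocene, Pleistocene, Holocene.
Span = 538.8 − 0 = 538.8 Myr.
Durations: Terreneuvian 17.8, Holocene 0.0117, Eocene 22.1, Miocene 17.697, Guadalupian 13.5, Pleistocene 2.5683 → longest is Eocene (22.1 Myr).

Terreneuvian → Guadalupian → Eocene → Miocene → Pleistocene → Holocene; total span 538.8 Myr; longest is Eocene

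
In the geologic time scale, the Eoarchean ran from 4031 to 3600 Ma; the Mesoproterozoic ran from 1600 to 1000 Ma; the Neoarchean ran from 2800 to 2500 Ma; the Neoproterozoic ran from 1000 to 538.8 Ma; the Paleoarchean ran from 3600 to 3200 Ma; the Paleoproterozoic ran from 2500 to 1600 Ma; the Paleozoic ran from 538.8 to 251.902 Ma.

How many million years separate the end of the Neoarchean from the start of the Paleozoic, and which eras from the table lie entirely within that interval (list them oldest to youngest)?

1961.2 million years; Paleoproterozoic, Mesoproterozoic, Neoproterozoic

End of Neoarchean = 2500 Ma; start of Paleozoic = 538.8 Ma.
Gap = 2500 − 538.8 = 1961.2 Myr.
Eras wholly inside 2500–538.8 Ma: Paleoproterozoic (2500–1600), Mesoproterozoic (1600–1000), Neoproterozoic (1000–538.8).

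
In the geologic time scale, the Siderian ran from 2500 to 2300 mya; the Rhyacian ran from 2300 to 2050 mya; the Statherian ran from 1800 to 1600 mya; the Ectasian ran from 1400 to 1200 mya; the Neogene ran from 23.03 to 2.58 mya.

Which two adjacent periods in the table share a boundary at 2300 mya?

Siderian and Rhyacian

The Siderian ends at 2300 mya and the Rhyacian begins at 2300 mya, so they share that boundary.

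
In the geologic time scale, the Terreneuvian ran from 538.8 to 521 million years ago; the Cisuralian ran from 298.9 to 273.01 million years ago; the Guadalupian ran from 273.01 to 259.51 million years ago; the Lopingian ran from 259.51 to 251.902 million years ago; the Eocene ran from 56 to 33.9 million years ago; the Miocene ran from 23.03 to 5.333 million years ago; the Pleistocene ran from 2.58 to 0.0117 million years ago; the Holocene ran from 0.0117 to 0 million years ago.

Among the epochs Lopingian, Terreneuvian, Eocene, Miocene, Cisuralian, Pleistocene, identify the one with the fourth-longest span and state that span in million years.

Start − end for each: Lopingian 259.51 − 251.902 = 7.608; Terreneuvian 538.8 − 521 = 17.8; Eocene 56 − 33.9 = 22.1; Miocene 23.03 − 5.333 = 17.697; Cisuralian 298.9 − 273.01 = 25.89; Pleistocene 2.58 − 0.0117 = 2.5683.
Ranking these from longest: Cisuralian > Eocene > Terreneuvian > Miocene > Lopingian > Pleistocene.
Position 4 in that ranking is Miocene, which lasted 17.697 Myr.

Miocene, 17.697 million years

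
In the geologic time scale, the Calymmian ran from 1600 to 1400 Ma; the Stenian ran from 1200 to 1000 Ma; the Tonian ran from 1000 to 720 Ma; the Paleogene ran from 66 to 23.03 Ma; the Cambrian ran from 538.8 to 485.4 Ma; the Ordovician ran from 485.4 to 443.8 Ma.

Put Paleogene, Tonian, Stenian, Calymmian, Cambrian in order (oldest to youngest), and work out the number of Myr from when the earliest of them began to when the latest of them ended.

Calymmian → Stenian → Tonian → Cambrian → Paleogene; total span 1576.97 Myr

Start ages (Ma): Calymmian 1600, Stenian 1200, Tonian 1000, Cambrian 538.8, Paleogene 66.
Ordered oldest to youngest: Calymmian, Stenian, Tonian, Cambrian, Paleogene.
Span = 1600 − 23.03 = 1576.97 Myr.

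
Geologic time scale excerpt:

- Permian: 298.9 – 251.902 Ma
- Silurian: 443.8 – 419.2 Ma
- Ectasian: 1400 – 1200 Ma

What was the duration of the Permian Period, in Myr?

298.9 − 251.902 = 46.998 million years.

46.998 million years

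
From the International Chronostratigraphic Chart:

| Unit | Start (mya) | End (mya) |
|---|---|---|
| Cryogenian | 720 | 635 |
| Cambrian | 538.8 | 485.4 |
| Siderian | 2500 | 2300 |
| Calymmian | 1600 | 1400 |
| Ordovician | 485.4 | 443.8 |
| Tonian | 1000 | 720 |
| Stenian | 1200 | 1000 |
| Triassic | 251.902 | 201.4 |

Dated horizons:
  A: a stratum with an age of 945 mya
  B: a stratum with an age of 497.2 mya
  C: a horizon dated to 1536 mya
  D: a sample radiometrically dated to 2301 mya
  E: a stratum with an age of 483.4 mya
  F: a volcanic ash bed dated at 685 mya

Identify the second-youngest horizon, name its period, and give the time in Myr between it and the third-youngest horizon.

Smaller Ma means younger, so youngest first: E 483.4 < B 497.2 < F 685 < A 945 < C 1536 < D 2301.
Counting 2 along gives B (497.2 Ma); the excerpt puts that inside the Cambrian, 538.8–485.4 Ma.
Next in line is F (685 Ma), and 685 − 497.2 = 187.8 Myr.

B, in the Cambrian; 187.8 million years to F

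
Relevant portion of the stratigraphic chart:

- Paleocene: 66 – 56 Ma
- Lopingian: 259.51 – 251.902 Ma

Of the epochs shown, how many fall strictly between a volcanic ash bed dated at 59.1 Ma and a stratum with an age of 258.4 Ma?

The older date is 258.4 Ma and the younger is 59.1 Ma.
No epoch both begins after 258.4 Ma and ends before 59.1 Ma, so the count is 0.

0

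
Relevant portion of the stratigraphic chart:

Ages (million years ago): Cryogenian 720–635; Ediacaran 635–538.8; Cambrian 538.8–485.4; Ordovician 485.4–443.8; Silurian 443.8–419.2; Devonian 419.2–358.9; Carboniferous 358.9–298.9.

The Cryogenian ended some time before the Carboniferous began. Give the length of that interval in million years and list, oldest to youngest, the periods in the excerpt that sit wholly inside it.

276.1 million years; Ediacaran, Cambrian, Ordovician, Silurian, Devonian

The Cryogenian closes at 635 Ma and the Carboniferous opens at 358.9 Ma, so the interval is 635 − 358.9 = 276.1 Myr.
A period fits inside if it starts at or after 635 Ma and ends at or before 358.9 Ma; oldest first that gives Ediacaran, Cambrian, Ordovician, Silurian, Devonian.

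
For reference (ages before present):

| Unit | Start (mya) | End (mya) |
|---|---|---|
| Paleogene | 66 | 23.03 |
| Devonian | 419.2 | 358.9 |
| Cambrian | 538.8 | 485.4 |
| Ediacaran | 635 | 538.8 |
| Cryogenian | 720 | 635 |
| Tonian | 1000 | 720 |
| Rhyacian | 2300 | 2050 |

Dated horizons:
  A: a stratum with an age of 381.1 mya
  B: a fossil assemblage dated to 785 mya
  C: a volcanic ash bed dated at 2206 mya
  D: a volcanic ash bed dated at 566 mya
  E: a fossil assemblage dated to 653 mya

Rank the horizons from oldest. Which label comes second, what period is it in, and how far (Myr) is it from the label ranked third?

Larger Ma means older, so oldest first: C 2206 > B 785 > E 653 > D 566 > A 381.1.
Counting 2 along gives B (785 Ma); the excerpt puts that inside the Tonian, 1000–720 Ma.
Next in line is E (653 Ma), and 785 − 653 = 132 Myr.

B, in the Tonian; 132 million years to E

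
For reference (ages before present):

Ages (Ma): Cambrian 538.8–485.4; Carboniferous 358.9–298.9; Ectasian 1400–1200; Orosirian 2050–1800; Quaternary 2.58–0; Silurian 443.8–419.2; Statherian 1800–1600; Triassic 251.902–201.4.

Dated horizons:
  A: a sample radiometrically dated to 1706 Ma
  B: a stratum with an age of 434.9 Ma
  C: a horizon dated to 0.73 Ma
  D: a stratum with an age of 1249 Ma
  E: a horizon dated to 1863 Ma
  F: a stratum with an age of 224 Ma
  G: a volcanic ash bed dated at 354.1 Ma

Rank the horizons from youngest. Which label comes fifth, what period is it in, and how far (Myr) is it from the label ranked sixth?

D, in the Ectasian; 457 million years to A

Smaller Ma means younger, so youngest first: C 0.73 < F 224 < G 354.1 < B 434.9 < D 1249 < A 1706 < E 1863.
Counting 5 along gives D (1249 Ma); the excerpt puts that inside the Ectasian, 1400–1200 Ma.
Next in line is A (1706 Ma), and 1706 − 1249 = 457 Myr.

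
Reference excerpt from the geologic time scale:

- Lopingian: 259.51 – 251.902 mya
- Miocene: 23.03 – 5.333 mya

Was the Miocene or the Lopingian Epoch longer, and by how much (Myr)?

Miocene, by 10.089 million years

Miocene: 23.03 − 5.333 = 17.697 Myr.
Lopingian: 259.51 − 251.902 = 7.608 Myr.
Difference: 17.697 − 7.608 = 10.089 Myr, so the Miocene was longer.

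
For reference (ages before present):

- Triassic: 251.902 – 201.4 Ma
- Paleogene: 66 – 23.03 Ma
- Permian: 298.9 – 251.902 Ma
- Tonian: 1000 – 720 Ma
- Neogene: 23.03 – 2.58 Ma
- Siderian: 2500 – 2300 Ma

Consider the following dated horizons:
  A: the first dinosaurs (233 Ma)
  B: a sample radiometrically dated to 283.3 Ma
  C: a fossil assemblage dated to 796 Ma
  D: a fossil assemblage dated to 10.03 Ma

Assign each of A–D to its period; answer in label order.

Match each age against the start–end ranges in the excerpt: A = 233 Ma → Triassic (251.902–201.4); B = 283.3 Ma → Permian (298.9–251.902); C = 796 Ma → Tonian (1000–720); D = 10.03 Ma → Neogene (23.03–2.58).

A — Triassic; B — Permian; C — Tonian; D — Neogene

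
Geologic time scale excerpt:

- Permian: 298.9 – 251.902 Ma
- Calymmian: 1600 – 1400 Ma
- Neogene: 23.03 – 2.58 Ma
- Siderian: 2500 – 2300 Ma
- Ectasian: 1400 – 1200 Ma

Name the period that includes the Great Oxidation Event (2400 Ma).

2400 Ma lies between 2500 and 2300 Ma, so it falls in the Siderian.

Siderian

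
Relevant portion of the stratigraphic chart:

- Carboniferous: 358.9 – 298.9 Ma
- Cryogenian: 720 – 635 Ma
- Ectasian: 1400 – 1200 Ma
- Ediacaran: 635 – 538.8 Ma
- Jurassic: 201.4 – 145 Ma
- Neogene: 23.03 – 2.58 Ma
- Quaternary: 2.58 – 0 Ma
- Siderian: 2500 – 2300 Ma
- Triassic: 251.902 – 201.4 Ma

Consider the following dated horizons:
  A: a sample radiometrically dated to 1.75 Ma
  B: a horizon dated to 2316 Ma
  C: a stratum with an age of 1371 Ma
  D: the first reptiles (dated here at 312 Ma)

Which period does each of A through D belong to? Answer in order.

Match each age against the start–end ranges in the excerpt: A = 1.75 Ma → Quaternary (2.58–0); B = 2316 Ma → Siderian (2500–2300); C = 1371 Ma → Ectasian (1400–1200); D = 312 Ma → Carboniferous (358.9–298.9).

A — Quaternary; B — Siderian; C — Ectasian; D — Carboniferous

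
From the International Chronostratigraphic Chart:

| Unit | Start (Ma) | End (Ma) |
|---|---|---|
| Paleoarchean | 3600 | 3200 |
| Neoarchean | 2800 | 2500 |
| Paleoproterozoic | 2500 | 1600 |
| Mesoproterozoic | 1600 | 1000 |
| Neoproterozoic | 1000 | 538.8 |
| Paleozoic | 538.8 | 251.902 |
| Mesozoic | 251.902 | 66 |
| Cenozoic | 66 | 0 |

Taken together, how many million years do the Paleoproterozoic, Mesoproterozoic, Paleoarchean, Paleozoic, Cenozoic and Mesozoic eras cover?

Duration is start − end for each: (2500 − 1600) + (1600 − 1000) + (3600 − 3200) + (538.8 − 251.902) + (66 − 0) + (251.902 − 66).
That is 900 + 600 + 400 + 286.898 + 66 + 185.902, which totals 2438.8 million years.

2438.8 million years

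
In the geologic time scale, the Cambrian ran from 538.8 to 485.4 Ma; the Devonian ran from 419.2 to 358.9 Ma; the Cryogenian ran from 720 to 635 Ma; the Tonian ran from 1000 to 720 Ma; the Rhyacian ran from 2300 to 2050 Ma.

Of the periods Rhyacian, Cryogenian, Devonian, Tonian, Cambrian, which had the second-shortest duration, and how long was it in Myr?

Devonian, 60.3 million years

Start − end for each: Rhyacian 2300 − 2050 = 250; Cryogenian 720 − 635 = 85; Devonian 419.2 − 358.9 = 60.3; Tonian 1000 − 720 = 280; Cambrian 538.8 − 485.4 = 53.4.
Ranking these from shortest: Cambrian < Devonian < Cryogenian < Rhyacian < Tonian.
Position 2 in that ranking is Devonian, which lasted 60.3 Myr.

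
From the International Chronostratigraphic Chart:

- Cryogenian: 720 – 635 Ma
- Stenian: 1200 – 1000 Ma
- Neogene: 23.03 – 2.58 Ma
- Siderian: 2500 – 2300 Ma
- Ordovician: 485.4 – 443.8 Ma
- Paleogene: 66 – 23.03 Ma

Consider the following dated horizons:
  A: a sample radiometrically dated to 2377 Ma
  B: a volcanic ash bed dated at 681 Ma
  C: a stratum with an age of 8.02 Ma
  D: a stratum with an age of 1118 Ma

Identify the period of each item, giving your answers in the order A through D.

A — Siderian; B — Cryogenian; C — Neogene; D — Stenian

Match each age against the start–end ranges in the excerpt: A = 2377 Ma → Siderian (2500–2300); B = 681 Ma → Cryogenian (720–635); C = 8.02 Ma → Neogene (23.03–2.58); D = 1118 Ma → Stenian (1200–1000).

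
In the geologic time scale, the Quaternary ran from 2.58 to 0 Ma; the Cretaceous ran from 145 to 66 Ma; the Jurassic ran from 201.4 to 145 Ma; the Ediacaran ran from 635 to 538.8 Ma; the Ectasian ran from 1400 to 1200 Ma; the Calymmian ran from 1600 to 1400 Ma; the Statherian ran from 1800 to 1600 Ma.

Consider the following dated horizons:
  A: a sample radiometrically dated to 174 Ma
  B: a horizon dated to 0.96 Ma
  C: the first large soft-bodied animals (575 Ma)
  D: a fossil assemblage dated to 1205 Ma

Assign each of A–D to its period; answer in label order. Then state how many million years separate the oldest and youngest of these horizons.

A — Jurassic; B — Quaternary; C — Ediacaran; D — Ectasian; span 1204.04 million years

A: 174 Ma lies in 201.4–145 Ma, so Jurassic.
B: 0.96 Ma lies in 2.58–0 Ma, so Quaternary.
C: 575 Ma lies in 635–538.8 Ma, so Ediacaran.
D: 1205 Ma lies in 1400–1200 Ma, so Ectasian.
Oldest = 1205 Ma, youngest = 0.96 Ma → span 1204.04 Myr.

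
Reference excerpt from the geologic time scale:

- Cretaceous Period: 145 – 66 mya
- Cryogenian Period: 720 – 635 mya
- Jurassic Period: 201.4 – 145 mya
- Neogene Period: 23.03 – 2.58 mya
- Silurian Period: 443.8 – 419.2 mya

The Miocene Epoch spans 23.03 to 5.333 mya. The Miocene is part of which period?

Neogene

The Miocene (23.03–5.333 Ma) lies entirely within 23.03–2.58 Ma, the Neogene Period.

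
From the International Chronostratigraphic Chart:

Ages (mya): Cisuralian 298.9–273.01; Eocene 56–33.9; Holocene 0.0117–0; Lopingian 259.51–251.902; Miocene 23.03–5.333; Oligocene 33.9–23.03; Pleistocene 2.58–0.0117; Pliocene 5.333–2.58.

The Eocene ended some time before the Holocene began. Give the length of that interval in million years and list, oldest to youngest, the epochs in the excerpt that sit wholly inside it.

End of Eocene = 33.9 Ma; start of Holocene = 0.0117 Ma.
Gap = 33.9 − 0.0117 = 33.8883 Myr.
Epochs wholly inside 33.9–0.0117 Ma: Oligocene (33.9–23.03), Miocene (23.03–5.333), Pliocene (5.333–2.58), Pleistocene (2.58–0.0117).

33.8883 million years; Oligocene, Miocene, Pliocene, Pleistocene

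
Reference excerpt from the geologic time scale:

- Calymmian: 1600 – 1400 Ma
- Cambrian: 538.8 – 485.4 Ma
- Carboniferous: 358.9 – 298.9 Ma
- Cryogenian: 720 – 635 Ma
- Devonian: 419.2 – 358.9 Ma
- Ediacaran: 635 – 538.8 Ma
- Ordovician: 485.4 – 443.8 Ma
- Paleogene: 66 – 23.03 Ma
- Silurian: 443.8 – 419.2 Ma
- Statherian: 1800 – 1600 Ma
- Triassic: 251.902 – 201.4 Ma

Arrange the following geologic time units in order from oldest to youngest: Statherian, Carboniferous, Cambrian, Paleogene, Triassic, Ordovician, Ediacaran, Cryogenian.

Statherian → Cryogenian → Ediacaran → Cambrian → Ordovician → Carboniferous → Triassic → Paleogene

The oldest of these is Statherian (starts 1800 Ma) and the youngest is Paleogene (ends 23.03 Ma).
In between, by decreasing start age: Cryogenian (720), Ediacaran (635), Cambrian (538.8), Ordovician (485.4), Carboniferous (358.9), Triassic (251.902).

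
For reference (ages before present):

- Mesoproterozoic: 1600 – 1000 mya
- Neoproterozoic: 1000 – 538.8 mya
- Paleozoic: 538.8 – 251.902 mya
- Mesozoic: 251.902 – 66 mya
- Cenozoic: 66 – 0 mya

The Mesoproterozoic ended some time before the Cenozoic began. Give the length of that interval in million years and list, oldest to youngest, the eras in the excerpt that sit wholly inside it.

End of Mesoproterozoic = 1000 Ma; start of Cenozoic = 66 Ma.
Gap = 1000 − 66 = 934 Myr.
Eras wholly inside 1000–66 Ma: Neoproterozoic (1000–538.8), Paleozoic (538.8–251.902), Mesozoic (251.902–66).

934 million years; Neoproterozoic, Paleozoic, Mesozoic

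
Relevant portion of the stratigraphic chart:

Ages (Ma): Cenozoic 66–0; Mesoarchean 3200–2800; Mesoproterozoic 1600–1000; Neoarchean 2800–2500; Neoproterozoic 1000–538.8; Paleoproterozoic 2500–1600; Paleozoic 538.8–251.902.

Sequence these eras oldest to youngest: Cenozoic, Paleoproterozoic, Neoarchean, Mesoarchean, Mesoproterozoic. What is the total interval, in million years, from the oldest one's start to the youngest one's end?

Mesoarchean, Neoarchean, Paleoproterozoic, Mesoproterozoic, Cenozoic; total span 3200 Myr

From the excerpt: Cenozoic 66–0; Paleoproterozoic 2500–1600; Neoarchean 2800–2500; Mesoarchean 3200–2800; Mesoproterozoic 1600–1000 (Ma).
Larger Ma is earlier, so the oldest is Mesoarchean and the youngest is Cenozoic; oldest to youngest: Mesoarchean, Neoarchean, Paleoproterozoic, Mesoproterozoic, Cenozoic.
Oldest start 3200 minus youngest end 0 gives 3200 Myr overall.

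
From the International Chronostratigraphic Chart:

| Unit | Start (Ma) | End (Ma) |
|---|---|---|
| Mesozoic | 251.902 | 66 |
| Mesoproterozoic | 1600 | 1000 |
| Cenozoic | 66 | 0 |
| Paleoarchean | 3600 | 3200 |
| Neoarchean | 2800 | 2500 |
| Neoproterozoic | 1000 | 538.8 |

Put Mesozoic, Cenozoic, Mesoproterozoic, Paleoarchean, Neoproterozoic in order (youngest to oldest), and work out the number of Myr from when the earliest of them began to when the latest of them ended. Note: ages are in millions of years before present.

From the excerpt: Mesozoic 251.902–66; Cenozoic 66–0; Mesoproterozoic 1600–1000; Paleoarchean 3600–3200; Neoproterozoic 1000–538.8 (Ma).
Larger Ma is earlier, so the oldest is Paleoarchean and the youngest is Cenozoic; youngest to oldest: Cenozoic, Mesozoic, Neoproterozoic, Mesoproterozoic, Paleoarchean.
Oldest start 3600 minus youngest end 0 gives 3600 Myr overall.

Cenozoic → Mesozoic → Neoproterozoic → Mesoproterozoic → Paleoarchean; total span 3600 Myr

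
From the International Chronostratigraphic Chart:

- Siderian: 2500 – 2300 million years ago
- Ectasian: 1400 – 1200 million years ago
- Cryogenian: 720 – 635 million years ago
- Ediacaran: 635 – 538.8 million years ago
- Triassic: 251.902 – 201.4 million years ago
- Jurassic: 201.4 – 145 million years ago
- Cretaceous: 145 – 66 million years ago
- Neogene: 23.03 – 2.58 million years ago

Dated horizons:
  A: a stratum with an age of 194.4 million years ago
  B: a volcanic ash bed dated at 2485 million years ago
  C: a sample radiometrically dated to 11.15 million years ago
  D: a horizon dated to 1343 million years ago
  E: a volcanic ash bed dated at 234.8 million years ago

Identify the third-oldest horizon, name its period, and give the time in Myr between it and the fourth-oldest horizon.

E, in the Triassic; 40.4 million years to A

Sorted oldest-first by Ma: B (2485), D (1343), E (234.8), A (194.4), C (11.15).
The third oldest is E at 234.8 Ma, which lies in 251.902–201.4 Ma: the Triassic.
The fourth oldest is A at 194.4 Ma; separation = |234.8 − 194.4| = 40.4 Myr.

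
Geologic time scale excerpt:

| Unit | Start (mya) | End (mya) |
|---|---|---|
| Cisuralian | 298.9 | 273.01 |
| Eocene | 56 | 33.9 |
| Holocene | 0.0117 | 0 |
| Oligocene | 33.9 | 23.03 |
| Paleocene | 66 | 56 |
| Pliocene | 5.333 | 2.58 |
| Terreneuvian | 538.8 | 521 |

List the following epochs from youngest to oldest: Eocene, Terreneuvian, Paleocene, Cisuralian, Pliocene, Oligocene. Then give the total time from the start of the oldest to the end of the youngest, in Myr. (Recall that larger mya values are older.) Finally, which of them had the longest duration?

Pliocene, Oligocene, Eocene, Paleocene, Cisuralian, Terreneuvian; total span 536.22 Myr; longest is Cisuralian

Start ages (Ma): Terreneuvian 538.8, Cisuralian 298.9, Paleocene 66, Eocene 56, Oligocene 33.9, Pliocene 5.333.
Ordered youngest to oldest: Pliocene, Oligocene, Eocene, Paleocene, Cisuralian, Terreneuvian.
Span = 538.8 − 2.58 = 536.22 Myr.
Durations: Paleocene 10, Oligocene 10.87, Pliocene 2.753, Eocene 22.1, Cisuralian 25.89, Terreneuvian 17.8 → longest is Cisuralian (25.89 Myr).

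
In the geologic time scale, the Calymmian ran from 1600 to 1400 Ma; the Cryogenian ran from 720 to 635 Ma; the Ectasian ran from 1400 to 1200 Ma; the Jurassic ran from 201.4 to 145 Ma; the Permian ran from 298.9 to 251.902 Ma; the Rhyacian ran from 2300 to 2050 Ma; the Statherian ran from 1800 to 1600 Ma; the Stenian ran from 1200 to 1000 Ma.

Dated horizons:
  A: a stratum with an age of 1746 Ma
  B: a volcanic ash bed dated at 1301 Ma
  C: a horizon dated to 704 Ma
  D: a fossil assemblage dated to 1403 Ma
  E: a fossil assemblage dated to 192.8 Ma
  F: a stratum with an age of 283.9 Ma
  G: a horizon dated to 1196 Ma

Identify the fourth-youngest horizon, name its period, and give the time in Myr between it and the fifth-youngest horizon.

G, in the Stenian; 105 million years to B

Smaller Ma means younger, so youngest first: E 192.8 < F 283.9 < C 704 < G 1196 < B 1301 < D 1403 < A 1746.
Counting 4 along gives G (1196 Ma); the excerpt puts that inside the Stenian, 1200–1000 Ma.
Next in line is B (1301 Ma), and 1301 − 1196 = 105 Myr.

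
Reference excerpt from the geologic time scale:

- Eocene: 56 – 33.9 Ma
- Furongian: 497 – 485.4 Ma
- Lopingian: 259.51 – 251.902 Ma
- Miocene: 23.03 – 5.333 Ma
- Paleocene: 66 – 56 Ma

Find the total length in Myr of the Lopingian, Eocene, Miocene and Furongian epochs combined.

59.005 million years

Duration is start − end for each: (259.51 − 251.902) + (56 − 33.9) + (23.03 − 5.333) + (497 − 485.4).
That is 7.608 + 22.1 + 17.697 + 11.6, which totals 59.005 million years.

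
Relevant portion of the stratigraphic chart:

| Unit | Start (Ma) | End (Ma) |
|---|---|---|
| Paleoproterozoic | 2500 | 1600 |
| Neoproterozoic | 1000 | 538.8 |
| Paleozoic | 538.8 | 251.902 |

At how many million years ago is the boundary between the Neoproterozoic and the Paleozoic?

The Neoproterozoic ends and the Paleozoic begins at 538.8 Ma.

538.8 Ma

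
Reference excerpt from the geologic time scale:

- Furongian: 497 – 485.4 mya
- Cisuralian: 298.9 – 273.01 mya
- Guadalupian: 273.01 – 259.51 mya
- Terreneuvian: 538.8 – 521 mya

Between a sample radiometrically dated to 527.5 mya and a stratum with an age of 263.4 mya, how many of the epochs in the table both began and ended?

The older date is 527.5 Ma and the younger is 263.4 Ma.
Epochs with start < 527.5 and end > 263.4 Ma: Furongian (497–485.4), Cisuralian (298.9–273.01).
That is 2 complete epochs.

2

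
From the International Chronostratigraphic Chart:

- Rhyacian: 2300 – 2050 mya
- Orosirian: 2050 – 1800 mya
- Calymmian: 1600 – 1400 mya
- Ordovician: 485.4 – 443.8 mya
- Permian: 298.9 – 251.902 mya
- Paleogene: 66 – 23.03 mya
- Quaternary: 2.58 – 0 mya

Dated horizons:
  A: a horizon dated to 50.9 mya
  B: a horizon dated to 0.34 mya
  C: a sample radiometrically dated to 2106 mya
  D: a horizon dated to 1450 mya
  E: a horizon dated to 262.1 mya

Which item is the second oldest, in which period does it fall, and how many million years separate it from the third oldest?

Sorted oldest-first by Ma: C (2106), D (1450), E (262.1), A (50.9), B (0.34).
The second oldest is D at 1450 Ma, which lies in 1600–1400 Ma: the Calymmian.
The third oldest is E at 262.1 Ma; separation = |1450 − 262.1| = 1187.9 Myr.

D, in the Calymmian; 1187.9 million years to E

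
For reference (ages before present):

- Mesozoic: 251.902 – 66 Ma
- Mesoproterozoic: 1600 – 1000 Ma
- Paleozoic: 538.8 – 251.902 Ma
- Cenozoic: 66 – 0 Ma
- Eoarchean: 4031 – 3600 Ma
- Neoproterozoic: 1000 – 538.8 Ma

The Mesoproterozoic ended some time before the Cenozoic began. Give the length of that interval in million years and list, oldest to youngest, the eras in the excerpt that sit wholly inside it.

End of Mesoproterozoic = 1000 Ma; start of Cenozoic = 66 Ma.
Gap = 1000 − 66 = 934 Myr.
Eras wholly inside 1000–66 Ma: Neoproterozoic (1000–538.8), Paleozoic (538.8–251.902), Mesozoic (251.902–66).

934 million years; Neoproterozoic, Paleozoic, Mesozoic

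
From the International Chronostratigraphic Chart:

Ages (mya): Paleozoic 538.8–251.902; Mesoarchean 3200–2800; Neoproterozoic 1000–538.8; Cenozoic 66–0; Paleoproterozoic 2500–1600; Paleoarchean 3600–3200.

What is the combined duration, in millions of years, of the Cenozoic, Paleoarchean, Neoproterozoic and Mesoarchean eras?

1327.2 million years

Each duration: Cenozoic = 66; Paleoarchean = 400; Neoproterozoic = 461.2; Mesoarchean = 400.
Sum: 66 + 400 + 461.2 + 400 = 1327.2 Myr.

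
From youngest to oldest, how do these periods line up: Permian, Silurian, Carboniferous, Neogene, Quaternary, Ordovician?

Quaternary, then Neogene, then Permian, then Carboniferous, then Silurian, then Ordovician

Era membership (oldest first within each) — Paleozoic: Ordovician, Silurian, Carboniferous, Permian; Cenozoic: Neogene, Quaternary. Paleozoic precedes Mesozoic, which precedes Cenozoic. Concatenating the groups in that era order and then reversing gives youngest to oldest.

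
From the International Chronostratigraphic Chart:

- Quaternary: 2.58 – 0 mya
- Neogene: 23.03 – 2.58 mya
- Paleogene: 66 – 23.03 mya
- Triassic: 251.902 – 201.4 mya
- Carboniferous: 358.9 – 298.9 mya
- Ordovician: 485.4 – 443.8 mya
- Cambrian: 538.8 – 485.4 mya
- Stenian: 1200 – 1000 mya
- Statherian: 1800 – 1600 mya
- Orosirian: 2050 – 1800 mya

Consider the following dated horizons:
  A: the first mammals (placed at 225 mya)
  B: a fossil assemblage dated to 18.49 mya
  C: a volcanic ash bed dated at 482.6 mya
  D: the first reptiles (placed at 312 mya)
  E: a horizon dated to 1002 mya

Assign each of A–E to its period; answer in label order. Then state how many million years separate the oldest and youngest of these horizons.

A — Triassic; B — Neogene; C — Ordovician; D — Carboniferous; E — Stenian; span 983.51 million years

A: 225 Ma lies in 251.902–201.4 Ma, so Triassic.
B: 18.49 Ma lies in 23.03–2.58 Ma, so Neogene.
C: 482.6 Ma lies in 485.4–443.8 Ma, so Ordovician.
D: 312 Ma lies in 358.9–298.9 Ma, so Carboniferous.
E: 1002 Ma lies in 1200–1000 Ma, so Stenian.
Oldest = 1002 Ma, youngest = 18.49 Ma → span 983.51 Myr.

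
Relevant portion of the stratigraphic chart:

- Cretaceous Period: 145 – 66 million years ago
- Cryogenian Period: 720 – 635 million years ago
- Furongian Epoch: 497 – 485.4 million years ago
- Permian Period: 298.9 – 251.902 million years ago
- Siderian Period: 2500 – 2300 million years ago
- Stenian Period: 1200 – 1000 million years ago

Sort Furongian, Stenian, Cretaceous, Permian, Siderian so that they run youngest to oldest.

The oldest of these is Siderian (starts 2500 Ma) and the youngest is Cretaceous (ends 66 Ma).
In between, by decreasing start age: Stenian (1200), Furongian (497), Permian (298.9).
Listing youngest first means reversing that sequence.

Cretaceous, then Permian, then Furongian, then Stenian, then Siderian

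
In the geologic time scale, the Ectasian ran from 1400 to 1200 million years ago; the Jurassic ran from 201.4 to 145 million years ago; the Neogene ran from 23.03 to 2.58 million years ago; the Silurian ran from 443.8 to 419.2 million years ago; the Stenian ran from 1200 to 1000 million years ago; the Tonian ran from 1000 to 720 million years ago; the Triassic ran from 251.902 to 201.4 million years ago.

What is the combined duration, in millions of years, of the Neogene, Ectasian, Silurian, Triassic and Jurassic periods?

351.952 million years

Each duration: Neogene = 20.45; Ectasian = 200; Silurian = 24.6; Triassic = 50.502; Jurassic = 56.4.
Sum: 20.45 + 200 + 24.6 + 50.502 + 56.4 = 351.952 Myr.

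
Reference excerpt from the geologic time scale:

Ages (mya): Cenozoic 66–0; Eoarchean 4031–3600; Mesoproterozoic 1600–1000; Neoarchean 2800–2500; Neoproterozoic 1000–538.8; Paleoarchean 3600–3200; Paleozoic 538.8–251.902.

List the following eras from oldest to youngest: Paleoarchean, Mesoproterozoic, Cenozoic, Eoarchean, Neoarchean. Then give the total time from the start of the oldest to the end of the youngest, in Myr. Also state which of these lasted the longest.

Start ages (Ma): Eoarchean 4031, Paleoarchean 3600, Neoarchean 2800, Mesoproterozoic 1600, Cenozoic 66.
Ordered oldest to youngest: Eoarchean, Paleoarchean, Neoarchean, Mesoproterozoic, Cenozoic.
Span = 4031 − 0 = 4031 Myr.
Durations: Paleoarchean 400, Eoarchean 431, Mesoproterozoic 600, Cenozoic 66, Neoarchean 300 → longest is Mesoproterozoic (600 Myr).

Eoarchean, Paleoarchean, Neoarchean, Mesoproterozoic, Cenozoic; total span 4031 Myr; longest is Mesoproterozoic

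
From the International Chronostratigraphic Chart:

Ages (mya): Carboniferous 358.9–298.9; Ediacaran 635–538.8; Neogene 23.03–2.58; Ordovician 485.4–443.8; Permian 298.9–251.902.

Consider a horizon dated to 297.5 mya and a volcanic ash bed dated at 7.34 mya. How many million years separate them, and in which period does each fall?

290.16 million years apart; the first in the Permian, the second in the Neogene

Elapsed time: 297.5 − 7.34 = 290.16 Myr.
297.5 Ma lies within 298.9–251.902 Ma: Permian.
7.34 Ma lies within 23.03–2.58 Ma: Neogene.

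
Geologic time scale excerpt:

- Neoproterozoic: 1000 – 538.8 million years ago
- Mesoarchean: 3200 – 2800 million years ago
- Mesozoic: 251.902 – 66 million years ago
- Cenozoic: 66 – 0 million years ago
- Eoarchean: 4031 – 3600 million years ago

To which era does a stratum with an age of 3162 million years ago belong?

Mesoarchean

3162 Ma lies between 3200 and 2800 Ma, so it falls in the Mesoarchean.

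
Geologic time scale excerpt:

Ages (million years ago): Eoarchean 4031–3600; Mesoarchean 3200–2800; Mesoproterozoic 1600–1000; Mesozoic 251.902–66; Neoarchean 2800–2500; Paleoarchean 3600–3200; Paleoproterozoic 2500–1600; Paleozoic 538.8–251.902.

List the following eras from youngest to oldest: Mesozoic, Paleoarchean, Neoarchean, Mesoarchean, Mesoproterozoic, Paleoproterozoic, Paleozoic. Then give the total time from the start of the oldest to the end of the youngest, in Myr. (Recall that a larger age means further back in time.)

Start ages (Ma): Paleoarchean 3600, Mesoarchean 3200, Neoarchean 2800, Paleoproterozoic 2500, Mesoproterozoic 1600, Paleozoic 538.8, Mesozoic 251.902.
Ordered youngest to oldest: Mesozoic, Paleozoic, Mesoproterozoic, Paleoproterozoic, Neoarchean, Mesoarchean, Paleoarchean.
Span = 3600 − 66 = 3534 Myr.

Mesozoic, Paleozoic, Mesoproterozoic, Paleoproterozoic, Neoarchean, Mesoarchean, Paleoarchean; total span 3534 Myr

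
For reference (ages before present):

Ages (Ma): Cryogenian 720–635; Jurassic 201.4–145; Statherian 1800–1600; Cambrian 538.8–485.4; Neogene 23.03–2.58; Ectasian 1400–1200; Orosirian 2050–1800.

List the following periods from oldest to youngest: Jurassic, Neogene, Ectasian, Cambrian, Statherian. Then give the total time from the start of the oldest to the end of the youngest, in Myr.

Statherian, Ectasian, Cambrian, Jurassic, Neogene; total span 1797.42 Myr

From the excerpt: Jurassic 201.4–145; Neogene 23.03–2.58; Ectasian 1400–1200; Cambrian 538.8–485.4; Statherian 1800–1600 (Ma).
Larger Ma is earlier, so the oldest is Statherian and the youngest is Neogene; oldest to youngest: Statherian, Ectasian, Cambrian, Jurassic, Neogene.
Oldest start 1800 minus youngest end 2.58 gives 1797.42 Myr overall.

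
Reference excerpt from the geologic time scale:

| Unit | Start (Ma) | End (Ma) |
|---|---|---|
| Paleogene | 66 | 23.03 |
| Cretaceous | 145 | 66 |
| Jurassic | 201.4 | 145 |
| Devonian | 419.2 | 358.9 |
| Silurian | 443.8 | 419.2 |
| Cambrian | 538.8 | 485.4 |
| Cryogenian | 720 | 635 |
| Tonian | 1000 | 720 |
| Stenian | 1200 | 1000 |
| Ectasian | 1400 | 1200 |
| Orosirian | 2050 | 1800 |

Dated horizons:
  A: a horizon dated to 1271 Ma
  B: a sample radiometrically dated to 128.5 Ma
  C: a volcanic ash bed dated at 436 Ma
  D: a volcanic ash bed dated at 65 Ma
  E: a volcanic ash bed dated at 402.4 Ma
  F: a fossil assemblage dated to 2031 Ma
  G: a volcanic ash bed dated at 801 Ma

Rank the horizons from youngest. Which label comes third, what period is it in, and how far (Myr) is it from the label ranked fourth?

E, in the Devonian; 33.6 million years to C

Sorted youngest-first by Ma: D (65), B (128.5), E (402.4), C (436), G (801), A (1271), F (2031).
The third youngest is E at 402.4 Ma, which lies in 419.2–358.9 Ma: the Devonian.
The fourth youngest is C at 436 Ma; separation = |402.4 − 436| = 33.6 Myr.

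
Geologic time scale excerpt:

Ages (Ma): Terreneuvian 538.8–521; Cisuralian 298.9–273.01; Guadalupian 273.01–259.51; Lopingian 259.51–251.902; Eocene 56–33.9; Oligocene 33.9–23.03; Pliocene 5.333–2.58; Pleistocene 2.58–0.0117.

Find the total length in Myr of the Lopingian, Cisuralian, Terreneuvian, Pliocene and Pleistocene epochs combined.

Each duration: Lopingian = 7.608; Cisuralian = 25.89; Terreneuvian = 17.8; Pliocene = 2.753; Pleistocene = 2.5683.
Sum: 7.608 + 25.89 + 17.8 + 2.753 + 2.5683 = 56.6193 Myr.

56.6193 million years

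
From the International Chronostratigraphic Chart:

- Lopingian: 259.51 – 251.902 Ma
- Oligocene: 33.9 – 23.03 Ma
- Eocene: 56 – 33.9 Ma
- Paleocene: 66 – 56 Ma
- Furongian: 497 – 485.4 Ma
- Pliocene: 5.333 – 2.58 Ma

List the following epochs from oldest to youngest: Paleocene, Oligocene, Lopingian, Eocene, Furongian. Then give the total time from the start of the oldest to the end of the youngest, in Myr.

Start ages (Ma): Furongian 497, Lopingian 259.51, Paleocene 66, Eocene 56, Oligocene 33.9.
Ordered oldest to youngest: Furongian, Lopingian, Paleocene, Eocene, Oligocene.
Span = 497 − 23.03 = 473.97 Myr.

Furongian → Lopingian → Paleocene → Eocene → Oligocene; total span 473.97 Myr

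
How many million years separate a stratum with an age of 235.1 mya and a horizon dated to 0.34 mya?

235.1 − 0.34 = 234.76 million years.

234.76 million years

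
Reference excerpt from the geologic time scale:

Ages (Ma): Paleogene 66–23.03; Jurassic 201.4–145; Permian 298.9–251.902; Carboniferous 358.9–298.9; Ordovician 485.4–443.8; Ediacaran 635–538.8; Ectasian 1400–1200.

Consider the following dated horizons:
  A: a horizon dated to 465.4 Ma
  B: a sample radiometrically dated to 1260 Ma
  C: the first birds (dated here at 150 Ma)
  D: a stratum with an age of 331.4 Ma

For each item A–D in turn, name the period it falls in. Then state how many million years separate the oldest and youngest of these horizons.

A: 465.4 Ma lies in 485.4–443.8 Ma, so Ordovician.
B: 1260 Ma lies in 1400–1200 Ma, so Ectasian.
C: 150 Ma lies in 201.4–145 Ma, so Jurassic.
D: 331.4 Ma lies in 358.9–298.9 Ma, so Carboniferous.
Oldest = 1260 Ma, youngest = 150 Ma → span 1110 Myr.

A — Ordovician; B — Ectasian; C — Jurassic; D — Carboniferous; span 1110 million years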